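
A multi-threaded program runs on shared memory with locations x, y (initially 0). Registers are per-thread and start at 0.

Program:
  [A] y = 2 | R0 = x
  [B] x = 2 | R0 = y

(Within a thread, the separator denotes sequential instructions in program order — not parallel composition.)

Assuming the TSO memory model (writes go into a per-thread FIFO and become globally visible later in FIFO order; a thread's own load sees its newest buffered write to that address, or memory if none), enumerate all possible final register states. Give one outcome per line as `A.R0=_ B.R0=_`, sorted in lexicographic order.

A.R0=0 B.R0=0
A.R0=0 B.R0=2
A.R0=2 B.R0=0
A.R0=2 B.R0=2

outcome vector order: (A.R0,B.R0)
|TSO outcomes| = 4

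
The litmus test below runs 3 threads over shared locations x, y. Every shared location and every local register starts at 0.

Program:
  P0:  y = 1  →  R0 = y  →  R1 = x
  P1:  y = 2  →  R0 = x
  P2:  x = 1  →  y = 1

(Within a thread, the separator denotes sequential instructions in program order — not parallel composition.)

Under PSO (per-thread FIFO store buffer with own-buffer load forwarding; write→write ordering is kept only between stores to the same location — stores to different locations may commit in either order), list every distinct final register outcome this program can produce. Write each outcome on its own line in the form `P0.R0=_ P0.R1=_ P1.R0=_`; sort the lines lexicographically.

P0.R0=1 P0.R1=0 P1.R0=0
P0.R0=1 P0.R1=0 P1.R0=1
P0.R0=1 P0.R1=1 P1.R0=0
P0.R0=1 P0.R1=1 P1.R0=1
P0.R0=2 P0.R1=0 P1.R0=0
P0.R0=2 P0.R1=0 P1.R0=1
P0.R0=2 P0.R1=1 P1.R0=0
P0.R0=2 P0.R1=1 P1.R0=1

outcome vector order: (P0.R0,P0.R1,P1.R0)
|PSO outcomes| = 8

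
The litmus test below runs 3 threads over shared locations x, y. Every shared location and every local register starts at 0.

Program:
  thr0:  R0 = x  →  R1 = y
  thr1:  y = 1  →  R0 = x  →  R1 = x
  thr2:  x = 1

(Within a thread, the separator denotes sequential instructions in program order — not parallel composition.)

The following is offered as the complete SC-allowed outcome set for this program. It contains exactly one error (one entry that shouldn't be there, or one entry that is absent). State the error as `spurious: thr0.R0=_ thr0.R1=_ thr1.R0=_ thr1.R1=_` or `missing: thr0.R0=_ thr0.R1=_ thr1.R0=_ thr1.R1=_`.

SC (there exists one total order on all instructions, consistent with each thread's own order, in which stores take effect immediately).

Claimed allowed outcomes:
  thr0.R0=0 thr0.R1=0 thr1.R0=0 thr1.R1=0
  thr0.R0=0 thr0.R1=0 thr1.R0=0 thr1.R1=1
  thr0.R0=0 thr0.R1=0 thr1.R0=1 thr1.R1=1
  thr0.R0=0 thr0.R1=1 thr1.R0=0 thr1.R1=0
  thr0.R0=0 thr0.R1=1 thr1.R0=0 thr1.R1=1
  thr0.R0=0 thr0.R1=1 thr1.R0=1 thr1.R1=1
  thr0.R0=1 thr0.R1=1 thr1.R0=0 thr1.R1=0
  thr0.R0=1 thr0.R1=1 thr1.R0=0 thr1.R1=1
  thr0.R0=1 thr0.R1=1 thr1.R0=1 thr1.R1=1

missing: thr0.R0=1 thr0.R1=0 thr1.R0=1 thr1.R1=1

outcome vector order: (thr0.R0,thr0.R1,thr1.R0,thr1.R1)
SC: 10 outcomes — {(0,0,0,0) (0,0,0,1) (0,0,1,1) (0,1,0,0) (0,1,0,1) (0,1,1,1) (1,0,1,1) (1,1,0,0) (1,1,0,1) (1,1,1,1)}
SC∖claimed = {(1,0,1,1)}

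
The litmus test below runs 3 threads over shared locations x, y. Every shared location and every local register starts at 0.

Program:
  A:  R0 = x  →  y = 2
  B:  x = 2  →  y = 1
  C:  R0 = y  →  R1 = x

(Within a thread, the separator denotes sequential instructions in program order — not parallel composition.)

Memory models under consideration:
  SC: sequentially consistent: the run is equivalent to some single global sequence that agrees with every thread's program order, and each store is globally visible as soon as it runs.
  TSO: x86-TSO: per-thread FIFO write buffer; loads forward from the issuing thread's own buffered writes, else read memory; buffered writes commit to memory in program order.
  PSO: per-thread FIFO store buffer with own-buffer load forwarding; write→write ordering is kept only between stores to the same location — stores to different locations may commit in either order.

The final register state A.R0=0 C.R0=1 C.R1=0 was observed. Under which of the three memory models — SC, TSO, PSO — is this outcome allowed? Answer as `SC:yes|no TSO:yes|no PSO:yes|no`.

SC:no TSO:no PSO:yes

outcome vector order: (A.R0,C.R0,C.R1)
SC: 9 outcomes — {(0,0,0) (0,0,2) (0,1,2) (0,2,0) (0,2,2) (2,0,0) (2,0,2) (2,1,2) (2,2,2)}
TSO: 9 outcomes — {(0,0,0) (0,0,2) (0,1,2) (0,2,0) (0,2,2) (2,0,0) (2,0,2) (2,1,2) (2,2,2)}
PSO: 11 outcomes — {(0,0,0) (0,0,2) (0,1,0) (0,1,2) (0,2,0) (0,2,2) (2,0,0) (2,0,2) (2,1,0) (2,1,2) (2,2,2)}
target (0,1,0) ∈ {PSO}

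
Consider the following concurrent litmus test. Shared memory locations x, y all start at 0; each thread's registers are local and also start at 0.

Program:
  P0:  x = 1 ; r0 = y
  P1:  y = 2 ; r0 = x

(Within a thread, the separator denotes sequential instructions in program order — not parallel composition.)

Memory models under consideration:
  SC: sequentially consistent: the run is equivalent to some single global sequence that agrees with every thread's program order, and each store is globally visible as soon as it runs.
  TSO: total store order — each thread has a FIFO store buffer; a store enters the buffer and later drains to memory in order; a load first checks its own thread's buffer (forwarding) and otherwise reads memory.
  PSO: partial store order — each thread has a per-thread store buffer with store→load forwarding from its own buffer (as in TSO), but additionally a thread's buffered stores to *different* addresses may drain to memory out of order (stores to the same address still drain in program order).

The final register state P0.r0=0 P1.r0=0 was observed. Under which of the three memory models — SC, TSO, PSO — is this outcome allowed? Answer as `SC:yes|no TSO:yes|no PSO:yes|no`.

SC:no TSO:yes PSO:yes

outcome vector order: (P0.r0,P1.r0)
under SC → <0 1>; <2 0>; <2 1>
under TSO → <0 0>; <0 1>; <2 0>; <2 1>
under PSO → <0 0>; <0 1>; <2 0>; <2 1>
target <0 0> ∈ {TSO,PSO}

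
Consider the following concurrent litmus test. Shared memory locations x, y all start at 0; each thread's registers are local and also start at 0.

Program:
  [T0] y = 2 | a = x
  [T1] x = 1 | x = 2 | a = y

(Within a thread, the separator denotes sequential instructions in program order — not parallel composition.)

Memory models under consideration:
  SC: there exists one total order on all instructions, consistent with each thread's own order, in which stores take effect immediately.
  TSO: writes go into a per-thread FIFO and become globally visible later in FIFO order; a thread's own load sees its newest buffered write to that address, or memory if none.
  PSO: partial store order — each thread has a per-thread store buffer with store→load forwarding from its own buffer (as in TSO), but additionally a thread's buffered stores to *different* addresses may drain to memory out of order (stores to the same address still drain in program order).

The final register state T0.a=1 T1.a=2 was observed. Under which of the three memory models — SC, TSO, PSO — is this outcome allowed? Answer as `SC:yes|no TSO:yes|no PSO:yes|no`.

outcome vector order: (T0.a,T1.a)
[SC] allowed = {02 12 20 22}
[TSO] allowed = {00 02 10 12 20 22}
[PSO] allowed = {00 02 10 12 20 22}
target 12 ∈ {SC,TSO,PSO}

SC:yes TSO:yes PSO:yes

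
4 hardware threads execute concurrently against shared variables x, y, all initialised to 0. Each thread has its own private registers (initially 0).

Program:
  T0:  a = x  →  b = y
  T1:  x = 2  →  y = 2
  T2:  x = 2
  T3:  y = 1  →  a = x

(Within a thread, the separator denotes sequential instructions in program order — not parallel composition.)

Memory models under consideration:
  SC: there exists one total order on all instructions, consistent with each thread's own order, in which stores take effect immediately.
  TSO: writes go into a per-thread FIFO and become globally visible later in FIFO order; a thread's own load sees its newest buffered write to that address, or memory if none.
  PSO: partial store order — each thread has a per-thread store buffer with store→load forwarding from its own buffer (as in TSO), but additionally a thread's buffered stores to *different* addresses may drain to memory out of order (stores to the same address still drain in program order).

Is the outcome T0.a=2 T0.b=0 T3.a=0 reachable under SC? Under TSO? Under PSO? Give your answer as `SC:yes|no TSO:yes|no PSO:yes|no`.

SC:no TSO:yes PSO:yes

outcome vector order: (T0.a,T0.b,T3.a)
under SC → (0,0,0); (0,0,2); (0,1,0); (0,1,2); (0,2,0); (0,2,2); (2,0,2); (2,1,0); (2,1,2); (2,2,0); (2,2,2)
under TSO → (0,0,0); (0,0,2); (0,1,0); (0,1,2); (0,2,0); (0,2,2); (2,0,0); (2,0,2); (2,1,0); (2,1,2); (2,2,0); (2,2,2)
under PSO → (0,0,0); (0,0,2); (0,1,0); (0,1,2); (0,2,0); (0,2,2); (2,0,0); (2,0,2); (2,1,0); (2,1,2); (2,2,0); (2,2,2)
target (2,0,0) ∈ {TSO,PSO}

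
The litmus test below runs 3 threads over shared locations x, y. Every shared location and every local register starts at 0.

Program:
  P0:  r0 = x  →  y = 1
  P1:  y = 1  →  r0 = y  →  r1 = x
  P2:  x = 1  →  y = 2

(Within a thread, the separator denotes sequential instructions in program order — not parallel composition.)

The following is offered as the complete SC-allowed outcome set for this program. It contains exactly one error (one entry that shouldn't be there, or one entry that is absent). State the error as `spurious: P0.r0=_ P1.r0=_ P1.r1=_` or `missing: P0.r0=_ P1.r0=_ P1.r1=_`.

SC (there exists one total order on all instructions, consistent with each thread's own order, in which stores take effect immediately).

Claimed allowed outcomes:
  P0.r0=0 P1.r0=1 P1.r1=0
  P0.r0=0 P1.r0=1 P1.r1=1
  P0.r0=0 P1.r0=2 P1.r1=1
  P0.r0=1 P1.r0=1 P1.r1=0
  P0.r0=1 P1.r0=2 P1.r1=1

missing: P0.r0=1 P1.r0=1 P1.r1=1

outcome vector order: (P0.r0,P1.r0,P1.r1)
[SC] allowed = {0/1/0 0/1/1 0/2/1 1/1/0 1/1/1 1/2/1}
SC∖claimed = {1/1/1}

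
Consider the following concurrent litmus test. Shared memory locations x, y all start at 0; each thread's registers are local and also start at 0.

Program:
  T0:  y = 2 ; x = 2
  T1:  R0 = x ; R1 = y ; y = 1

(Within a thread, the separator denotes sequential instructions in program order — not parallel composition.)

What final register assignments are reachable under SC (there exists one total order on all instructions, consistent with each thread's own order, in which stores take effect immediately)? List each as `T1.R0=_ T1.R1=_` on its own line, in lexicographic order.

T1.R0=0 T1.R1=0
T1.R0=0 T1.R1=2
T1.R0=2 T1.R1=2

outcome vector order: (T1.R0,T1.R1)
|SC outcomes| = 3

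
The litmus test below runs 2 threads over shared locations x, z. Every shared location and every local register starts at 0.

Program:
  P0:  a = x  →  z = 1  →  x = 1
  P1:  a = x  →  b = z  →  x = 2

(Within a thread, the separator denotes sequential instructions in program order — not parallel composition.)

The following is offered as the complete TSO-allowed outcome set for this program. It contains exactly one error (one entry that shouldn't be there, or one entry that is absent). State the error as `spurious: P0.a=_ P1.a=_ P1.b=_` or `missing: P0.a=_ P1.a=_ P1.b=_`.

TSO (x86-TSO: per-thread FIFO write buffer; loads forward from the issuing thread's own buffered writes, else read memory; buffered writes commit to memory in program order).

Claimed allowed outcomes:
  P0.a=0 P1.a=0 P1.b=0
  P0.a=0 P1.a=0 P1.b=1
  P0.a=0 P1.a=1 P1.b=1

outcome vector order: (P0.a,P1.a,P1.b)
TSO: 4 outcomes — {0/0/0 0/0/1 0/1/1 2/0/0}
TSO∖claimed = {2/0/0}

missing: P0.a=2 P1.a=0 P1.b=0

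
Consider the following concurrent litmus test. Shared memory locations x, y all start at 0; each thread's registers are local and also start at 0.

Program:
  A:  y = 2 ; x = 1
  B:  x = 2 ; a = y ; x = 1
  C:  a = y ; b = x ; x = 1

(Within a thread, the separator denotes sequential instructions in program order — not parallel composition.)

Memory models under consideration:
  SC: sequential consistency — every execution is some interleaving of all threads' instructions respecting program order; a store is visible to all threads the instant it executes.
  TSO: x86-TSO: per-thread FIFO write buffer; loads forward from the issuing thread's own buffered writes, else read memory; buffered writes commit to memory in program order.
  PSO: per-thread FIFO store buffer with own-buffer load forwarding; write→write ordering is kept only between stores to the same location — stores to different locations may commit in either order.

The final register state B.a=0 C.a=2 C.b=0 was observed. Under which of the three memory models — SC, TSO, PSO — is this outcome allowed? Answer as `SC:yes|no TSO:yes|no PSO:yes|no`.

SC:no TSO:yes PSO:yes

outcome vector order: (B.a,C.a,C.b)
SC: 11 outcomes — {(0,0,0) (0,0,1) (0,0,2) (0,2,1) (0,2,2) (2,0,0) (2,0,1) (2,0,2) (2,2,0) (2,2,1) (2,2,2)}
TSO: 12 outcomes — {(0,0,0) (0,0,1) (0,0,2) (0,2,0) (0,2,1) (0,2,2) (2,0,0) (2,0,1) (2,0,2) (2,2,0) (2,2,1) (2,2,2)}
PSO: 12 outcomes — {(0,0,0) (0,0,1) (0,0,2) (0,2,0) (0,2,1) (0,2,2) (2,0,0) (2,0,1) (2,0,2) (2,2,0) (2,2,1) (2,2,2)}
target (0,2,0) ∈ {TSO,PSO}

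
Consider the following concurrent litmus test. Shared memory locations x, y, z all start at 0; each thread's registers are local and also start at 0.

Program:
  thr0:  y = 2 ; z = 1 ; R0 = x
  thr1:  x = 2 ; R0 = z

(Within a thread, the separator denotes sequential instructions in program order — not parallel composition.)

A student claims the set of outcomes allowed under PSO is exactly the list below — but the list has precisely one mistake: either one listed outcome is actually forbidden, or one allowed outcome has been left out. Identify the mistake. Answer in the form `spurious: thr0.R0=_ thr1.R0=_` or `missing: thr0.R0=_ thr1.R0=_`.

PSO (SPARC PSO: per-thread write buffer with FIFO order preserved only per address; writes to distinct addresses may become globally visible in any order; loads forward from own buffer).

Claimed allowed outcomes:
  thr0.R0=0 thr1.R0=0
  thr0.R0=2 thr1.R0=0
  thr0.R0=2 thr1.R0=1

missing: thr0.R0=0 thr1.R0=1

outcome vector order: (thr0.R0,thr1.R0)
PSO (4): <0 0>; <0 1>; <2 0>; <2 1>
PSO∖claimed = {<0 1>}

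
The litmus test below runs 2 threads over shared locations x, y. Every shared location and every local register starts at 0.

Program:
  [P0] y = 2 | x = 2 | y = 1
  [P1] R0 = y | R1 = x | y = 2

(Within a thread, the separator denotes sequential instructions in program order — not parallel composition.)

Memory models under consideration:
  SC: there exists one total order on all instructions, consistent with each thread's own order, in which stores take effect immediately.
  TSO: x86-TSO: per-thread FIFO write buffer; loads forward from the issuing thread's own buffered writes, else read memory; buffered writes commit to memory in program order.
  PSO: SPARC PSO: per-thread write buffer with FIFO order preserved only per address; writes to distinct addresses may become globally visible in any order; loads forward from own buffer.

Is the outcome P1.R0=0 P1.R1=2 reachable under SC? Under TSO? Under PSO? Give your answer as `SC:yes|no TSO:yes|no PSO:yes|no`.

SC:yes TSO:yes PSO:yes

outcome vector order: (P1.R0,P1.R1)
SC: 5 outcomes — {(0,0), (0,2), (1,2), (2,0), (2,2)}
TSO: 5 outcomes — {(0,0), (0,2), (1,2), (2,0), (2,2)}
PSO: 6 outcomes — {(0,0), (0,2), (1,0), (1,2), (2,0), (2,2)}
target (0,2) ∈ {SC,TSO,PSO}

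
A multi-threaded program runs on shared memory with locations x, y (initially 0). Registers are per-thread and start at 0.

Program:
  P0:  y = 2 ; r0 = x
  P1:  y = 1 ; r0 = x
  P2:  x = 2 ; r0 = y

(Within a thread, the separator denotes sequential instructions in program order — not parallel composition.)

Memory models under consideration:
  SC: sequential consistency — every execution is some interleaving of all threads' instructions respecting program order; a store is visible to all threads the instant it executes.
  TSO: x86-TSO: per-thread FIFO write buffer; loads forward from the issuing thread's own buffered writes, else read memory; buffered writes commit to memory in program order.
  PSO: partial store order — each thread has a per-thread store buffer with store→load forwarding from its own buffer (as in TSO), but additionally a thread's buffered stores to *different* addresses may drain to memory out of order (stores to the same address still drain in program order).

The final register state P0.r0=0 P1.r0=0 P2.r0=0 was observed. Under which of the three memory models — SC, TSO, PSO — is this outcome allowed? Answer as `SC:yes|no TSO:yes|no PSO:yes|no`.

SC:no TSO:yes PSO:yes

outcome vector order: (P0.r0,P1.r0,P2.r0)
SC: 9 outcomes — {001; 002; 021; 022; 201; 202; 220; 221; 222}
TSO: 12 outcomes — {000; 001; 002; 020; 021; 022; 200; 201; 202; 220; 221; 222}
PSO: 12 outcomes — {000; 001; 002; 020; 021; 022; 200; 201; 202; 220; 221; 222}
target 000 ∈ {TSO,PSO}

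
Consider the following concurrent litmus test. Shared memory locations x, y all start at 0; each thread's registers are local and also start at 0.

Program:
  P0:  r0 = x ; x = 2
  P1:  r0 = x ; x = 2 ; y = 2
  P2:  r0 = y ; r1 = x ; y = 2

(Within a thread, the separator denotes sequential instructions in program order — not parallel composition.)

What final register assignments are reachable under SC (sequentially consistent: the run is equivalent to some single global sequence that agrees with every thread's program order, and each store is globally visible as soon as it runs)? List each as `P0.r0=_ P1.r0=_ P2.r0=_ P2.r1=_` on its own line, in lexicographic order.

P0.r0=0 P1.r0=0 P2.r0=0 P2.r1=0
P0.r0=0 P1.r0=0 P2.r0=0 P2.r1=2
P0.r0=0 P1.r0=0 P2.r0=2 P2.r1=2
P0.r0=0 P1.r0=2 P2.r0=0 P2.r1=0
P0.r0=0 P1.r0=2 P2.r0=0 P2.r1=2
P0.r0=0 P1.r0=2 P2.r0=2 P2.r1=2
P0.r0=2 P1.r0=0 P2.r0=0 P2.r1=0
P0.r0=2 P1.r0=0 P2.r0=0 P2.r1=2
P0.r0=2 P1.r0=0 P2.r0=2 P2.r1=2

outcome vector order: (P0.r0,P1.r0,P2.r0,P2.r1)
|SC outcomes| = 9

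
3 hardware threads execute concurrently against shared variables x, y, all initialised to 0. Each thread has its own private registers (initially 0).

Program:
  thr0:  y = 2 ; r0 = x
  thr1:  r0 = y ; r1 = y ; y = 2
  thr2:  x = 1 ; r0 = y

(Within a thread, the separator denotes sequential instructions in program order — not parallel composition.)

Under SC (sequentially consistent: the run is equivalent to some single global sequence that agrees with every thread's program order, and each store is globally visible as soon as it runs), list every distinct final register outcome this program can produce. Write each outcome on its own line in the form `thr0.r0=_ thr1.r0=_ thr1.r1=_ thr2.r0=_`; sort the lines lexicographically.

outcome vector order: (thr0.r0,thr1.r0,thr1.r1,thr2.r0)
|SC outcomes| = 9

thr0.r0=0 thr1.r0=0 thr1.r1=0 thr2.r0=2
thr0.r0=0 thr1.r0=0 thr1.r1=2 thr2.r0=2
thr0.r0=0 thr1.r0=2 thr1.r1=2 thr2.r0=2
thr0.r0=1 thr1.r0=0 thr1.r1=0 thr2.r0=0
thr0.r0=1 thr1.r0=0 thr1.r1=0 thr2.r0=2
thr0.r0=1 thr1.r0=0 thr1.r1=2 thr2.r0=0
thr0.r0=1 thr1.r0=0 thr1.r1=2 thr2.r0=2
thr0.r0=1 thr1.r0=2 thr1.r1=2 thr2.r0=0
thr0.r0=1 thr1.r0=2 thr1.r1=2 thr2.r0=2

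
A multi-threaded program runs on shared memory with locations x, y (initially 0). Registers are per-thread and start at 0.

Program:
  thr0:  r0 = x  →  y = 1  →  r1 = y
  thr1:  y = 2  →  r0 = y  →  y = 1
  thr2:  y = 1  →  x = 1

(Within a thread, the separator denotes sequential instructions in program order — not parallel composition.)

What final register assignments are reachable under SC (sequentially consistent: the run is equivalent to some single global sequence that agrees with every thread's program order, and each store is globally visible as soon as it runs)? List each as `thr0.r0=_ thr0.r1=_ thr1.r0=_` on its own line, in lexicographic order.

thr0.r0=0 thr0.r1=1 thr1.r0=1
thr0.r0=0 thr0.r1=1 thr1.r0=2
thr0.r0=0 thr0.r1=2 thr1.r0=1
thr0.r0=0 thr0.r1=2 thr1.r0=2
thr0.r0=1 thr0.r1=1 thr1.r0=1
thr0.r0=1 thr0.r1=1 thr1.r0=2
thr0.r0=1 thr0.r1=2 thr1.r0=2

outcome vector order: (thr0.r0,thr0.r1,thr1.r0)
|SC outcomes| = 7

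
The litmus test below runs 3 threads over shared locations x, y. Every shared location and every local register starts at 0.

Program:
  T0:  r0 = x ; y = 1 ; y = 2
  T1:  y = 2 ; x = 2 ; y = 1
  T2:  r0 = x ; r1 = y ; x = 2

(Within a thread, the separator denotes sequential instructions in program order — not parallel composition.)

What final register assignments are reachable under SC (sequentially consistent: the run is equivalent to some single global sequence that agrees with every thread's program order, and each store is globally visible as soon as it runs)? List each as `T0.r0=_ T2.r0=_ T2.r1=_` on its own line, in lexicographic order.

outcome vector order: (T0.r0,T2.r0,T2.r1)
|SC outcomes| = 10

T0.r0=0 T2.r0=0 T2.r1=0
T0.r0=0 T2.r0=0 T2.r1=1
T0.r0=0 T2.r0=0 T2.r1=2
T0.r0=0 T2.r0=2 T2.r1=1
T0.r0=0 T2.r0=2 T2.r1=2
T0.r0=2 T2.r0=0 T2.r1=0
T0.r0=2 T2.r0=0 T2.r1=1
T0.r0=2 T2.r0=0 T2.r1=2
T0.r0=2 T2.r0=2 T2.r1=1
T0.r0=2 T2.r0=2 T2.r1=2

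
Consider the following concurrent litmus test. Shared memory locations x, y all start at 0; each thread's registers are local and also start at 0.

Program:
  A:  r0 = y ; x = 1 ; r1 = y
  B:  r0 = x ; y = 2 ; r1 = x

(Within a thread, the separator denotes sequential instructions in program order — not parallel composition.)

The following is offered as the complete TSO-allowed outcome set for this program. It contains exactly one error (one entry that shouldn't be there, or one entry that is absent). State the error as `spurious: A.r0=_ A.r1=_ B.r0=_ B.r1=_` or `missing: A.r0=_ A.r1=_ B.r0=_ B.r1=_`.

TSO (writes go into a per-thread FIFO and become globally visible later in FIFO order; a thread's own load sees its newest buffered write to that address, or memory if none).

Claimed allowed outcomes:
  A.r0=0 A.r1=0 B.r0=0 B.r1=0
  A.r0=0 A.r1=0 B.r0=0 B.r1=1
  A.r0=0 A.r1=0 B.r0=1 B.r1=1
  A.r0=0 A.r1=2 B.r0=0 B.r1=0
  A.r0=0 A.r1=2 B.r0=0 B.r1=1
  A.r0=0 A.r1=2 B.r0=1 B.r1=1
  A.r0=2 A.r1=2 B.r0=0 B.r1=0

missing: A.r0=2 A.r1=2 B.r0=0 B.r1=1

outcome vector order: (A.r0,A.r1,B.r0,B.r1)
TSO: 8 outcomes — {0000; 0001; 0011; 0200; 0201; 0211; 2200; 2201}
TSO∖claimed = {2201}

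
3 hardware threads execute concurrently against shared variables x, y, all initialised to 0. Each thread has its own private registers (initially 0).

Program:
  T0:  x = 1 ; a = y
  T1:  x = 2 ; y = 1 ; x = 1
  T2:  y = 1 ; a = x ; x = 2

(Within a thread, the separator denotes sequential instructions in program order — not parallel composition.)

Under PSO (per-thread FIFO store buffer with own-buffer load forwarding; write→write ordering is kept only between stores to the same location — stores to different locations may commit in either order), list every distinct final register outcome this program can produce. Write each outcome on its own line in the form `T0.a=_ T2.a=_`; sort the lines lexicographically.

T0.a=0 T2.a=0
T0.a=0 T2.a=1
T0.a=0 T2.a=2
T0.a=1 T2.a=0
T0.a=1 T2.a=1
T0.a=1 T2.a=2

outcome vector order: (T0.a,T2.a)
|PSO outcomes| = 6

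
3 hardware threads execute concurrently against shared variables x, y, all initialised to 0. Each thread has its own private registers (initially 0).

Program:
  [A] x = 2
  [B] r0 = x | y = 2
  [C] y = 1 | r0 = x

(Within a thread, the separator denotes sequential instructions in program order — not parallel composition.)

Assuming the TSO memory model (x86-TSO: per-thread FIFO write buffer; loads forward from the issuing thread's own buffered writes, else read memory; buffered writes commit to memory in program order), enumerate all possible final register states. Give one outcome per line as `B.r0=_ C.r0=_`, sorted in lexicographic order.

outcome vector order: (B.r0,C.r0)
|TSO outcomes| = 4

B.r0=0 C.r0=0
B.r0=0 C.r0=2
B.r0=2 C.r0=0
B.r0=2 C.r0=2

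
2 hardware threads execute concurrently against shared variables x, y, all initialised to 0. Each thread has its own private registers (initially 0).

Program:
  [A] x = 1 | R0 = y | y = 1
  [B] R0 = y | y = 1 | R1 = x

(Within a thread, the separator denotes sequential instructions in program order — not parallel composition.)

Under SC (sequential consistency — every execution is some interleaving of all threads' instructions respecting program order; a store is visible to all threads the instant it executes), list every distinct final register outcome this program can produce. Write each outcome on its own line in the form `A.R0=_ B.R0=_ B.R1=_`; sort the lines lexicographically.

outcome vector order: (A.R0,B.R0,B.R1)
|SC outcomes| = 4

A.R0=0 B.R0=0 B.R1=1
A.R0=0 B.R0=1 B.R1=1
A.R0=1 B.R0=0 B.R1=0
A.R0=1 B.R0=0 B.R1=1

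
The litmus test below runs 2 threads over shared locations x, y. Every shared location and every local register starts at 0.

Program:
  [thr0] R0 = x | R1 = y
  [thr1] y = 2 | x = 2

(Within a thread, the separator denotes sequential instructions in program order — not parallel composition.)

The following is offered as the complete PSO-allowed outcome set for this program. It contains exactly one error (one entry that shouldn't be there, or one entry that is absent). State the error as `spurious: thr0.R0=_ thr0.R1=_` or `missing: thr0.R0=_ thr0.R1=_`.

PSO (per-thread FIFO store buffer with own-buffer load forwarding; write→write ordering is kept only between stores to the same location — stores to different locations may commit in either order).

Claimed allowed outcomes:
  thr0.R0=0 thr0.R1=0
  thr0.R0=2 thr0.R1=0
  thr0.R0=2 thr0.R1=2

missing: thr0.R0=0 thr0.R1=2

outcome vector order: (thr0.R0,thr0.R1)
under PSO → (0,0) (0,2) (2,0) (2,2)
PSO∖claimed = {(0,2)}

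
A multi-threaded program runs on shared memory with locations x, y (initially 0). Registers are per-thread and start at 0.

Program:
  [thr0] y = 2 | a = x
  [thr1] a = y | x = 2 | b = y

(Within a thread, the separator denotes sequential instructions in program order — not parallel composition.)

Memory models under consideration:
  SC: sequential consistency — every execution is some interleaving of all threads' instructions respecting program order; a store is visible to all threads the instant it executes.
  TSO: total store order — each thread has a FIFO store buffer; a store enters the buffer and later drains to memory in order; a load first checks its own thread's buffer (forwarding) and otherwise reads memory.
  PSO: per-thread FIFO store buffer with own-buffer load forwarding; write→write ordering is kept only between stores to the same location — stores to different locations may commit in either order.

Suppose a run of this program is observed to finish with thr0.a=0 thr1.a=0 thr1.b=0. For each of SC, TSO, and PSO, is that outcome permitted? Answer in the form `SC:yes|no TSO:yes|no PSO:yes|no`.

SC:no TSO:yes PSO:yes

outcome vector order: (thr0.a,thr1.a,thr1.b)
under SC → 002, 022, 200, 202, 222
under TSO → 000, 002, 022, 200, 202, 222
under PSO → 000, 002, 022, 200, 202, 222
target 000 ∈ {TSO,PSO}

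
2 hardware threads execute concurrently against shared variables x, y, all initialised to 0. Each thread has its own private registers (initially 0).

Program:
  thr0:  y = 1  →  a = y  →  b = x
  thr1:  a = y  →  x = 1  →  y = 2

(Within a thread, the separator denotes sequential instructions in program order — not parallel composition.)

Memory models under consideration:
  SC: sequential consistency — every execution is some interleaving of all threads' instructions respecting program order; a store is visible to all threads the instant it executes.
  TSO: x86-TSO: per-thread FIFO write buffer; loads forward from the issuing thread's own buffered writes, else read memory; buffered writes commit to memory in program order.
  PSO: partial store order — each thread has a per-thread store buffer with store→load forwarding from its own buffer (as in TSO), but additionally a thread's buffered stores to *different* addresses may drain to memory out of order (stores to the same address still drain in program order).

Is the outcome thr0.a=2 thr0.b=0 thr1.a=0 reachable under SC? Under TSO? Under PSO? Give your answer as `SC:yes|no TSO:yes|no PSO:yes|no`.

outcome vector order: (thr0.a,thr0.b,thr1.a)
[SC] allowed = {<1 0 0>, <1 0 1>, <1 1 0>, <1 1 1>, <2 1 0>, <2 1 1>}
[TSO] allowed = {<1 0 0>, <1 0 1>, <1 1 0>, <1 1 1>, <2 1 0>, <2 1 1>}
[PSO] allowed = {<1 0 0>, <1 0 1>, <1 1 0>, <1 1 1>, <2 0 0>, <2 0 1>, <2 1 0>, <2 1 1>}
target <2 0 0> ∈ {PSO}

SC:no TSO:no PSO:yes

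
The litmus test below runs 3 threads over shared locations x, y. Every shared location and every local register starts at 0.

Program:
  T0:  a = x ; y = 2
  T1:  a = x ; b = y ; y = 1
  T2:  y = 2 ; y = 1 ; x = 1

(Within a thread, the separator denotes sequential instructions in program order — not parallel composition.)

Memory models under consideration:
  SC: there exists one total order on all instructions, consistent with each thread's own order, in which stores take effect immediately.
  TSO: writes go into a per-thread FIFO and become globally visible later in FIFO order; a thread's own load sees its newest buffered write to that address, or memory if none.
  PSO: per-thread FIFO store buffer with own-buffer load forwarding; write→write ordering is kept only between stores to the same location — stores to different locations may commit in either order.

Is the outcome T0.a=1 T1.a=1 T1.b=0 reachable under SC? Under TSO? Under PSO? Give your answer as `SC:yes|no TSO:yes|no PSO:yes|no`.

SC:no TSO:no PSO:yes

outcome vector order: (T0.a,T1.a,T1.b)
[SC] allowed = {0/0/0 0/0/1 0/0/2 0/1/1 0/1/2 1/0/0 1/0/1 1/0/2 1/1/1 1/1/2}
[TSO] allowed = {0/0/0 0/0/1 0/0/2 0/1/1 0/1/2 1/0/0 1/0/1 1/0/2 1/1/1 1/1/2}
[PSO] allowed = {0/0/0 0/0/1 0/0/2 0/1/0 0/1/1 0/1/2 1/0/0 1/0/1 1/0/2 1/1/0 1/1/1 1/1/2}
target 1/1/0 ∈ {PSO}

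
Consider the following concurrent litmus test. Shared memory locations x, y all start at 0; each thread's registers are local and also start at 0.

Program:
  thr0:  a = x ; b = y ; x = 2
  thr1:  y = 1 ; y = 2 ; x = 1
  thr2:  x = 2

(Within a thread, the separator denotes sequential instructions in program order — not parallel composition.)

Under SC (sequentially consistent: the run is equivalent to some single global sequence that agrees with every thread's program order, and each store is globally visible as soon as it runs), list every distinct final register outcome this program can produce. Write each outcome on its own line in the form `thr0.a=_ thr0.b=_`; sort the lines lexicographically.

thr0.a=0 thr0.b=0
thr0.a=0 thr0.b=1
thr0.a=0 thr0.b=2
thr0.a=1 thr0.b=2
thr0.a=2 thr0.b=0
thr0.a=2 thr0.b=1
thr0.a=2 thr0.b=2

outcome vector order: (thr0.a,thr0.b)
|SC outcomes| = 7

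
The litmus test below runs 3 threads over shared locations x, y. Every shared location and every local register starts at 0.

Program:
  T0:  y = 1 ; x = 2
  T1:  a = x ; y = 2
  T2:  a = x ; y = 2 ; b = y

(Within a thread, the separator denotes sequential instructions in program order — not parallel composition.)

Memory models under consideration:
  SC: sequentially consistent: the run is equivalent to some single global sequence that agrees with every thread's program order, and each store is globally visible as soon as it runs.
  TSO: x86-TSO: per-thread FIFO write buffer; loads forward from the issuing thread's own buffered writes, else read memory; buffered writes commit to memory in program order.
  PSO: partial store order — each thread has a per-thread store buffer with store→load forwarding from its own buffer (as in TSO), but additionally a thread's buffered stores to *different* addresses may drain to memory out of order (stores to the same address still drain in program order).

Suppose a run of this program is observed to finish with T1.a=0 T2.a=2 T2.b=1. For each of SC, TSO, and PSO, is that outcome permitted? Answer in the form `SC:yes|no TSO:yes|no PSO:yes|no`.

SC:no TSO:no PSO:yes

outcome vector order: (T1.a,T2.a,T2.b)
under SC → <0 0 1> <0 0 2> <0 2 2> <2 0 1> <2 0 2> <2 2 2>
under TSO → <0 0 1> <0 0 2> <0 2 2> <2 0 1> <2 0 2> <2 2 2>
under PSO → <0 0 1> <0 0 2> <0 2 1> <0 2 2> <2 0 1> <2 0 2> <2 2 1> <2 2 2>
target <0 2 1> ∈ {PSO}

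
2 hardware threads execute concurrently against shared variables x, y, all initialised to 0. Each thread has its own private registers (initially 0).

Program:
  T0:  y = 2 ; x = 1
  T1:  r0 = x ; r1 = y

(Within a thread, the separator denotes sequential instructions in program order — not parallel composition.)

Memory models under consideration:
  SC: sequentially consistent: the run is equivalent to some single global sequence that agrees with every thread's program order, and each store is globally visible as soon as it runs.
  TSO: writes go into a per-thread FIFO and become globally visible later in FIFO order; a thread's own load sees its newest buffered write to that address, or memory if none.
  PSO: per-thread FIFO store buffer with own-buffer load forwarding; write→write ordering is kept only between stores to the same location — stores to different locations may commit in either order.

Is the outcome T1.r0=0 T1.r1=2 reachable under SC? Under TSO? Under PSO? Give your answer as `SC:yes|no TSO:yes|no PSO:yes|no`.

outcome vector order: (T1.r0,T1.r1)
SC: 3 outcomes — {00, 02, 12}
TSO: 3 outcomes — {00, 02, 12}
PSO: 4 outcomes — {00, 02, 10, 12}
target 02 ∈ {SC,TSO,PSO}

SC:yes TSO:yes PSO:yes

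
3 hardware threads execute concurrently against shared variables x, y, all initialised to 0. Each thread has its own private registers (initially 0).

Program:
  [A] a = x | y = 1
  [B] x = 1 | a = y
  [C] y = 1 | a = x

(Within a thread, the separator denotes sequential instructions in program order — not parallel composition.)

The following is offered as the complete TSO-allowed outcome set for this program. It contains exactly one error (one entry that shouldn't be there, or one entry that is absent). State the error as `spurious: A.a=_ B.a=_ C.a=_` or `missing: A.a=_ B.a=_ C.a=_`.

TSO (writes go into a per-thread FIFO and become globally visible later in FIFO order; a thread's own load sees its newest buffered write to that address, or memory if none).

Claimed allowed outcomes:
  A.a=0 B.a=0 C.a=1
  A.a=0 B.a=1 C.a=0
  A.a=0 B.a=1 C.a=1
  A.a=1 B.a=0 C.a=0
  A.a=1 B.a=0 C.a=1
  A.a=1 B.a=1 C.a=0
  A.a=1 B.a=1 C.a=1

outcome vector order: (A.a,B.a,C.a)
under TSO → 000; 001; 010; 011; 100; 101; 110; 111
TSO∖claimed = {000}

missing: A.a=0 B.a=0 C.a=0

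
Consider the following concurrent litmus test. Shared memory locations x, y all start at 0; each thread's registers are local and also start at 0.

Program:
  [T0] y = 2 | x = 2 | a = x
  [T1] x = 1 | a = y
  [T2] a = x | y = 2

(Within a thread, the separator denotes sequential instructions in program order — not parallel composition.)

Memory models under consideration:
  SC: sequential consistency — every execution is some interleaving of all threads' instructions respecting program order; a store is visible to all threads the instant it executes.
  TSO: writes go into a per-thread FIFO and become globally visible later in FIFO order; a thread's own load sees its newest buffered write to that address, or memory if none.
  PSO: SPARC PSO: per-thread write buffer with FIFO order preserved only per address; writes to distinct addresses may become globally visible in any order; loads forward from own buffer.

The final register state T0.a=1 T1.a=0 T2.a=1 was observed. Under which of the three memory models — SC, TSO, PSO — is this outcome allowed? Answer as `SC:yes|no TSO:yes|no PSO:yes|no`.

SC:no TSO:yes PSO:yes

outcome vector order: (T0.a,T1.a,T2.a)
under SC → <1 2 0>; <1 2 1>; <1 2 2>; <2 0 0>; <2 0 1>; <2 0 2>; <2 2 0>; <2 2 1>; <2 2 2>
under TSO → <1 0 0>; <1 0 1>; <1 0 2>; <1 2 0>; <1 2 1>; <1 2 2>; <2 0 0>; <2 0 1>; <2 0 2>; <2 2 0>; <2 2 1>; <2 2 2>
under PSO → <1 0 0>; <1 0 1>; <1 0 2>; <1 2 0>; <1 2 1>; <1 2 2>; <2 0 0>; <2 0 1>; <2 0 2>; <2 2 0>; <2 2 1>; <2 2 2>
target <1 0 1> ∈ {TSO,PSO}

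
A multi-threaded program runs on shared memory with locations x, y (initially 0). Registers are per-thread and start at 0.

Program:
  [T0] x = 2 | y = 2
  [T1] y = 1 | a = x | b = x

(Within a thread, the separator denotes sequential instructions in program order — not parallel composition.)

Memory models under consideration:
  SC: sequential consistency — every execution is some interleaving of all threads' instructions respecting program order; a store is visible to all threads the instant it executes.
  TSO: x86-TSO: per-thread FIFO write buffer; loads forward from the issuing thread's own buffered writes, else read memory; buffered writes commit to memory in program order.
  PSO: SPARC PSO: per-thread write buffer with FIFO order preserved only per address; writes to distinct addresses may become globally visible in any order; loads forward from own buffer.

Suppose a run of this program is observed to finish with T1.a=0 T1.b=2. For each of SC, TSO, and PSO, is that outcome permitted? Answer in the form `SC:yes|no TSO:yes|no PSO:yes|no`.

SC:yes TSO:yes PSO:yes

outcome vector order: (T1.a,T1.b)
SC (3): 0/0, 0/2, 2/2
TSO (3): 0/0, 0/2, 2/2
PSO (3): 0/0, 0/2, 2/2
target 0/2 ∈ {SC,TSO,PSO}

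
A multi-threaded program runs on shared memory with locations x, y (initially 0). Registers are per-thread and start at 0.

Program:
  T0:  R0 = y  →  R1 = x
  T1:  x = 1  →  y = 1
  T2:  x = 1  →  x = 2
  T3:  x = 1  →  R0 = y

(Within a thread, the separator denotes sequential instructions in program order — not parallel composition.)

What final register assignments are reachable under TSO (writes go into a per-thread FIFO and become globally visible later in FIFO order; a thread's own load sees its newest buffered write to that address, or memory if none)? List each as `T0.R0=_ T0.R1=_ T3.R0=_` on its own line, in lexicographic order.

T0.R0=0 T0.R1=0 T3.R0=0
T0.R0=0 T0.R1=0 T3.R0=1
T0.R0=0 T0.R1=1 T3.R0=0
T0.R0=0 T0.R1=1 T3.R0=1
T0.R0=0 T0.R1=2 T3.R0=0
T0.R0=0 T0.R1=2 T3.R0=1
T0.R0=1 T0.R1=1 T3.R0=0
T0.R0=1 T0.R1=1 T3.R0=1
T0.R0=1 T0.R1=2 T3.R0=0
T0.R0=1 T0.R1=2 T3.R0=1

outcome vector order: (T0.R0,T0.R1,T3.R0)
|TSO outcomes| = 10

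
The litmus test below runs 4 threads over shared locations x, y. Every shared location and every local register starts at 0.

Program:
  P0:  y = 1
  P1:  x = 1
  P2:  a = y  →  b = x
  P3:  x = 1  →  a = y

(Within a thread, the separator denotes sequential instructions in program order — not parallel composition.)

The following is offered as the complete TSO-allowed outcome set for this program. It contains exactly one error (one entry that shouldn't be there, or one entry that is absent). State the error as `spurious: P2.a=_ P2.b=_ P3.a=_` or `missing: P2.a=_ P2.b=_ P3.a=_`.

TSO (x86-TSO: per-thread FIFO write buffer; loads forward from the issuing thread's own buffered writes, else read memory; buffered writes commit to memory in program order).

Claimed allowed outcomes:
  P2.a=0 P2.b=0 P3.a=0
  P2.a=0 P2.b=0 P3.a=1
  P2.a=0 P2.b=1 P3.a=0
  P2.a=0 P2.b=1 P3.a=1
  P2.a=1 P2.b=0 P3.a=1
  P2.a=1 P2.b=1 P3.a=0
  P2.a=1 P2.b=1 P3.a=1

outcome vector order: (P2.a,P2.b,P3.a)
TSO: 8 outcomes — {<0 0 0>; <0 0 1>; <0 1 0>; <0 1 1>; <1 0 0>; <1 0 1>; <1 1 0>; <1 1 1>}
TSO∖claimed = {<1 0 0>}

missing: P2.a=1 P2.b=0 P3.a=0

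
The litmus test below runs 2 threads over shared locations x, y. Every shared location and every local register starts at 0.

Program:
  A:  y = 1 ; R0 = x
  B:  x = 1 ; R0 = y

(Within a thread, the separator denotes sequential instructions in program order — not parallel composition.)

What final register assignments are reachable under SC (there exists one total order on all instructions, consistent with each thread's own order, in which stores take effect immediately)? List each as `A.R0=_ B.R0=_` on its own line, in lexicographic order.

outcome vector order: (A.R0,B.R0)
|SC outcomes| = 3

A.R0=0 B.R0=1
A.R0=1 B.R0=0
A.R0=1 B.R0=1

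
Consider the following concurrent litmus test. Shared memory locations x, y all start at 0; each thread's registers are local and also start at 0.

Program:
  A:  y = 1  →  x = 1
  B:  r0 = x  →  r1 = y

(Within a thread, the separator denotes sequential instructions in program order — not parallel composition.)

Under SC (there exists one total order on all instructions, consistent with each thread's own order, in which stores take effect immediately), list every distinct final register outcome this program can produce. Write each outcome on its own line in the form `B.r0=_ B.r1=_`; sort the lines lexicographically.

outcome vector order: (B.r0,B.r1)
|SC outcomes| = 3

B.r0=0 B.r1=0
B.r0=0 B.r1=1
B.r0=1 B.r1=1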